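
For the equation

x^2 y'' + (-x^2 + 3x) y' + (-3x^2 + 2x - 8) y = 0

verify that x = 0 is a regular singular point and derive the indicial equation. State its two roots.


Divide by x^2 to reach normal form y'' + P_1(x) y' + P_2(x) y = 0 with P_1(x) = -1 + 3/x and P_2(x) = -3 + 2/x - 8/x^2.
x = 0 is a singular point because the y'-coefficient -1 + 3/x has a pole at x = 0 and the y-coefficient -3 + 2/x - 8/x^2 has a pole at x = 0.
It is a regular singular point because x P_1(x) = p(x) = 3 - x and x^2 P_2(x) = q(x) = -3x^2 + 2x - 8 are polynomials, hence analytic at x = 0.
p(0) = 3,  q(0) = -8.
Indicial equation: r(r-1) + p(0) r + q(0) = 0, i.e. r^2 + (p(0) - 1) r + q(0) = 0, i.e. r^2 + 2 r - 8 = 0.
Discriminant: (2)^2 - 4(-8) = 36, so r = (-2 ± 6)/2.
Solving: r_1 = 2, r_2 = -4.

indicial: r^2 + 2 r - 8 = 0; roots r_1 = 2, r_2 = -4


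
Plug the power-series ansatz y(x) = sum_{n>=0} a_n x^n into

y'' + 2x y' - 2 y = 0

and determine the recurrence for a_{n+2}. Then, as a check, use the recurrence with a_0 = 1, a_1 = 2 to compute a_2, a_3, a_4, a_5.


Substitute y = sum_n a_n x^n.
y''(x) has coefficient (n+2)(n+1) a_{n+2} at x^n;
2 x y'(x) has coefficient 2 n a_n at x^n (shift);
-2 y(x) has coefficient -2 a_n at x^n.
Matching x^n: (n+2)(n+1) a_{n+2} + (2n - 2) a_n = 0.
Thus a_{n+2} = (-2n + 2) / ((n+1)(n+2)) * a_n.

Check with a_0 = 1, a_1 = 2 (apply the recurrence for n = 0, 1, 2, 3): a_0 = 1, a_1 = 2, a_2 = 1, a_3 = 0, a_4 = -1/6, a_5 = 0.

a_(n+2) = (-2n + 2) / ((n+1)(n+2)) * a_n; check: a_0 = 1, a_1 = 2, a_2 = 1, a_3 = 0, a_4 = -1/6, a_5 = 0


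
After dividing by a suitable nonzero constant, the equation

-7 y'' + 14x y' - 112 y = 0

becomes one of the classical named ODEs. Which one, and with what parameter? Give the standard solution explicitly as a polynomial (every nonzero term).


All three coefficients share the factor -7; dividing through by -7 gives  y'' - 2x y' + 16 y = 0.
This matches the Hermite equation y'' - 2x y' + 2n y = 0 with 2n = 16, so n = 8; the polynomial solution is H_8(x).
With y = sum_k a_k x^k, matching x^k gives (k+2)(k+1) a_{k+2} = 2(k - n) a_k = 2(k - 8) a_k. The right side vanishes at k = 8, so the series with the parity of 8 terminates at degree 8.
Standard normalization: leading coefficient of H_n is 2^n, so a_8 = 2^8 = 256. Work downward with a_k = (k+1)(k+2) a_{k+2} / (2(k - n)):
  a_6 = (7)(8)(256) / (2(6 - 8)) = 14336/(-4) = -3584
  a_4 = (5)(6)(-3584) / (2(4 - 8)) = -107520/(-8) = 13440
  a_2 = (3)(4)(13440) / (2(2 - 8)) = 161280/(-12) = -13440
  a_0 = (1)(2)(-13440) / (2(0 - 8)) = -26880/(-16) = 1680
Hence H_8(x) = 256 x^8 - 3584 x^6 + 13440 x^4 - 13440 x^2 + 1680.

H_8(x); series = 256 x^8 - 3584 x^6 + 13440 x^4 - 13440 x^2 + 1680


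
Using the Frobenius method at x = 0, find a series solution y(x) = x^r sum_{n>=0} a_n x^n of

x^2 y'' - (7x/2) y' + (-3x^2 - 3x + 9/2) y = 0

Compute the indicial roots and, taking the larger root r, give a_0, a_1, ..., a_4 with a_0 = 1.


Write in Frobenius form y'' + (p(x)/x) y' + (q(x)/x^2) y = 0:
  p(x) = -7/2,  q(x) = -3x^2 - 3x + 9/2.
Indicial equation: r(r-1) + (-7/2) r + (9/2) = 0 -> roots r_1 = 3, r_2 = 3/2.
Take r = r_1 = 3. Let y(x) = x^r sum_{n>=0} a_n x^n with a_0 = 1.
Substitute y = x^r sum a_n x^n and match x^{r+n}. The recurrence is
  D(n) a_n - 3 a_{n-1} - 3 a_{n-2} = 0,  where D(n) = (r+n)(r+n-1) + (-7/2)(r+n) + (9/2).
  a_n = [3 a_{n-1} + 3 a_{n-2}] / D(n).
Since the indicial polynomial factors as (r - r_1)(r - r_2), D(n) = (r_1 + n - r_1)(r_1 + n - r_2) = n(n + 3/2).
Evaluating step by step (a_0 = 1):
  n = 1: D(1) = 1(1 + 3/2) = 5/2; numerator = 3(1) = 3; a_1 = (3)/(5/2) = 6/5
  n = 2: D(2) = 2(2 + 3/2) = 7; numerator = 3(6/5) + 3(1) = 33/5; a_2 = (33/5)/(7) = 33/35
  n = 3: D(3) = 3(3 + 3/2) = 27/2; numerator = 3(33/35) + 3(6/5) = 45/7; a_3 = (45/7)/(27/2) = 10/21
  n = 4: D(4) = 4(4 + 3/2) = 22; numerator = 3(10/21) + 3(33/35) = 149/35; a_4 = (149/35)/(22) = 149/770

r = 3; a_0 = 1; a_1 = 6/5; a_2 = 33/35; a_3 = 10/21; a_4 = 149/770


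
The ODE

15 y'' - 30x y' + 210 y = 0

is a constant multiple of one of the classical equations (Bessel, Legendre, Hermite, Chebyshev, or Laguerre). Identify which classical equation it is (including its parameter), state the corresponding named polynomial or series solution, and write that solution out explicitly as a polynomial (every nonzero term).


All three coefficients share the factor 15; dividing through by 15 gives  y'' - 2x y' + 14 y = 0.
This matches the Hermite equation y'' - 2x y' + 2n y = 0 with 2n = 14, so n = 7; the polynomial solution is H_7(x).
With y = sum_k a_k x^k, matching x^k gives (k+2)(k+1) a_{k+2} = 2(k - n) a_k = 2(k - 7) a_k. The right side vanishes at k = 7, so the series with the parity of 7 terminates at degree 7.
Standard normalization: leading coefficient of H_n is 2^n, so a_7 = 2^7 = 128. Work downward with a_k = (k+1)(k+2) a_{k+2} / (2(k - n)):
  a_5 = (6)(7)(128) / (2(5 - 7)) = 5376/(-4) = -1344
  a_3 = (4)(5)(-1344) / (2(3 - 7)) = -26880/(-8) = 3360
  a_1 = (2)(3)(3360) / (2(1 - 7)) = 20160/(-12) = -1680
Hence H_7(x) = 128 x^7 - 1344 x^5 + 3360 x^3 - 1680 x.

H_7(x); series = 128 x^7 - 1344 x^5 + 3360 x^3 - 1680 x


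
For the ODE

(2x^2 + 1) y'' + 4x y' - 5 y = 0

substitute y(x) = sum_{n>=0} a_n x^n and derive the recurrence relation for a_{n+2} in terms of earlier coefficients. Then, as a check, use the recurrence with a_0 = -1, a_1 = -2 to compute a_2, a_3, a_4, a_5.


Substitute y = sum_n a_n x^n.
(1 + 2 x^2) y'' contributes (n+2)(n+1) a_{n+2} + 2 n(n-1) a_n at x^n.
4 x y'(x) contributes 4 n a_n at x^n.
-5 y(x) contributes -5 a_n at x^n.
Matching x^n: (n+2)(n+1) a_{n+2} + (2 n(n-1) + 4 n - 5) a_n = 0.
Thus a_{n+2} = (-2 n(n-1) - 4 n + 5) / ((n+1)(n+2)) * a_n.

Check with a_0 = -1, a_1 = -2 (apply the recurrence for n = 0, 1, 2, 3): a_0 = -1, a_1 = -2, a_2 = -5/2, a_3 = -1/3, a_4 = 35/24, a_5 = 19/60.

a_(n+2) = (-2 n(n-1) - 4 n + 5) / ((n+1)(n+2)) * a_n; check: a_0 = -1, a_1 = -2, a_2 = -5/2, a_3 = -1/3, a_4 = 35/24, a_5 = 19/60


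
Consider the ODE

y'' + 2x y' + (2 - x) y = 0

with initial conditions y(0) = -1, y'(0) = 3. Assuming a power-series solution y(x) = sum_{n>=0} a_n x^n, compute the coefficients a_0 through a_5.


Ansatz: y(x) = sum_{n>=0} a_n x^n, so y'(x) = sum_{n>=1} n a_n x^(n-1) and y''(x) = sum_{n>=2} n(n-1) a_n x^(n-2).
Substitute into P(x) y'' + Q(x) y' + R(x) y = 0 with P(x) = 1, Q(x) = 2x, R(x) = 2 - x, and match powers of x.
Initial conditions: a_0 = -1, a_1 = 3.
Setting the coefficient of each power of x to zero and solving order by order (substituting the coefficients already found):
  x^0: 2 a_2 + 2 a_0 = 0  ->  2 a_2 = -2 a_0 = 2  ->  a_2 = 1
  x^1: 6 a_3 + 4 a_1 - a_0 = 0  ->  6 a_3 = -4 a_1 + a_0 = -13  ->  a_3 = -13/6
  x^2: 12 a_4 + 6 a_2 - a_1 = 0  ->  12 a_4 = -6 a_2 + a_1 = -3  ->  a_4 = -1/4
  x^3: 20 a_5 + 8 a_3 - a_2 = 0  ->  20 a_5 = -8 a_3 + a_2 = 55/3  ->  a_5 = 11/12
Truncated series: y(x) = -1 + 3 x + x^2 - (13/6) x^3 - (1/4) x^4 + (11/12) x^5 + O(x^6).

a_0 = -1; a_1 = 3; a_2 = 1; a_3 = -13/6; a_4 = -1/4; a_5 = 11/12


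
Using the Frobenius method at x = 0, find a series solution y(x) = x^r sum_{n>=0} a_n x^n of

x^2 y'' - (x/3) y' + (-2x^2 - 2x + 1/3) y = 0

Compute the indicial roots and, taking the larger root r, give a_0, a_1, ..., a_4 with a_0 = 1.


Write in Frobenius form y'' + (p(x)/x) y' + (q(x)/x^2) y = 0:
  p(x) = -1/3,  q(x) = -2x^2 - 2x + 1/3.
Indicial equation: r(r-1) + (-1/3) r + (1/3) = 0 -> roots r_1 = 1, r_2 = 1/3.
Take r = r_1 = 1. Let y(x) = x^r sum_{n>=0} a_n x^n with a_0 = 1.
Substitute y = x^r sum a_n x^n and match x^{r+n}. The recurrence is
  D(n) a_n - 2 a_{n-1} - 2 a_{n-2} = 0,  where D(n) = (r+n)(r+n-1) + (-1/3)(r+n) + (1/3).
  a_n = [2 a_{n-1} + 2 a_{n-2}] / D(n).
Since the indicial polynomial factors as (r - r_1)(r - r_2), D(n) = (r_1 + n - r_1)(r_1 + n - r_2) = n(n + 2/3).
Evaluating step by step (a_0 = 1):
  n = 1: D(1) = 1(1 + 2/3) = 5/3; numerator = 2(1) = 2; a_1 = (2)/(5/3) = 6/5
  n = 2: D(2) = 2(2 + 2/3) = 16/3; numerator = 2(6/5) + 2(1) = 22/5; a_2 = (22/5)/(16/3) = 33/40
  n = 3: D(3) = 3(3 + 2/3) = 11; numerator = 2(33/40) + 2(6/5) = 81/20; a_3 = (81/20)/(11) = 81/220
  n = 4: D(4) = 4(4 + 2/3) = 56/3; numerator = 2(81/220) + 2(33/40) = 105/44; a_4 = (105/44)/(56/3) = 45/352

r = 1; a_0 = 1; a_1 = 6/5; a_2 = 33/40; a_3 = 81/220; a_4 = 45/352


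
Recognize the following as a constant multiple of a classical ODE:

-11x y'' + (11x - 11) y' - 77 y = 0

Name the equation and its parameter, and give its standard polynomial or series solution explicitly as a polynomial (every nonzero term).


All three coefficients share the factor -11; dividing through by -11 gives  x y'' + (1 - x) y' + 7 y = 0.
This matches the Laguerre equation x y'' + (1 - x) y' + n y = 0 with n = 7; the polynomial solution is L_7(x).
With y = sum_k a_k x^k, matching x^k gives (k+1)k a_{k+1} + (k+1) a_{k+1} - k a_k + n a_k = 0, i.e. (k+1)^2 a_{k+1} = (k - n) a_k = (k - 7) a_k. The right side vanishes at k = 7, so the series terminates at degree 7.
Standard normalization L_n(0) = 1 gives a_0 = 1. Work upward with a_{k+1} = (k - 7) a_k / (k+1)^2:
  a_1 = (0 - 7)(1) / 1^2 = -7/1 = -7
  a_2 = (1 - 7)(-7) / 2^2 = 42/4 = 21/2
  a_3 = (2 - 7)(21/2) / 3^2 = (-105/2)/9 = -35/6
  a_4 = (3 - 7)(-35/6) / 4^2 = (70/3)/16 = 35/24
  a_5 = (4 - 7)(35/24) / 5^2 = (-35/8)/25 = -7/40
  a_6 = (5 - 7)(-7/40) / 6^2 = (7/20)/36 = 7/720
  a_7 = (6 - 7)(7/720) / 7^2 = (-7/720)/49 = -1/5040
Hence L_7(x) = -x^7/5040 + 7 x^6/720 - 7 x^5/40 + 35 x^4/24 - 35 x^3/6 + 21 x^2/2 - 7 x + 1.

L_7(x); series = -x^7/5040 + 7 x^6/720 - 7 x^5/40 + 35 x^4/24 - 35 x^3/6 + 21 x^2/2 - 7 x + 1


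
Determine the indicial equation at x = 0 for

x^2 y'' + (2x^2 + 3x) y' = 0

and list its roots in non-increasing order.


Divide by x^2 to reach normal form y'' + P_1(x) y' + P_2(x) y = 0 with P_1(x) = 2 + 3/x and P_2(x) = 0.
x = 0 is a singular point because the y'-coefficient 2 + 3/x has a pole at x = 0.
It is a regular singular point because x P_1(x) = p(x) = 2x + 3 and x^2 P_2(x) = q(x) = 0 are polynomials, hence analytic at x = 0.
p(0) = 3,  q(0) = 0.
Indicial equation: r(r-1) + p(0) r + q(0) = 0, i.e. r^2 + (p(0) - 1) r + q(0) = 0, i.e. r^2 + 2 r = 0.
Discriminant: (2)^2 - 4(0) = 4, so r = (-2 ± 2)/2.
Solving: r_1 = 0, r_2 = -2.

indicial: r^2 + 2 r = 0; roots r_1 = 0, r_2 = -2


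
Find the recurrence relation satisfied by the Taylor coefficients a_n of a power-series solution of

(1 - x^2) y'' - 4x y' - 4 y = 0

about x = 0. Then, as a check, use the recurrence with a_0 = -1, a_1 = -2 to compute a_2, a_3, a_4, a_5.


Substitute y = sum_n a_n x^n.
(1 - 1 x^2) y'' contributes (n+2)(n+1) a_{n+2} - n(n-1) a_n at x^n.
-4 x y'(x) contributes -4 n a_n at x^n.
-4 y(x) contributes -4 a_n at x^n.
Matching x^n: (n+2)(n+1) a_{n+2} + (-n(n-1) - 4 n - 4) a_n = 0.
Thus a_{n+2} = (n(n-1) + 4 n + 4) / ((n+1)(n+2)) * a_n.

Check with a_0 = -1, a_1 = -2 (apply the recurrence for n = 0, 1, 2, 3): a_0 = -1, a_1 = -2, a_2 = -2, a_3 = -8/3, a_4 = -7/3, a_5 = -44/15.

a_(n+2) = (n(n-1) + 4 n + 4) / ((n+1)(n+2)) * a_n; check: a_0 = -1, a_1 = -2, a_2 = -2, a_3 = -8/3, a_4 = -7/3, a_5 = -44/15


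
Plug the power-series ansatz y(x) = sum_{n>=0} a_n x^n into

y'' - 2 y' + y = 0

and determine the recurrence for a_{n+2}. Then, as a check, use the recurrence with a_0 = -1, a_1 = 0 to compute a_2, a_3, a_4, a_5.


Substitute y = sum_n a_n x^n.
y''(x) has coefficient (n+2)(n+1) a_{n+2} at x^n;
-2 y'(x) has coefficient -2 (n+1) a_{n+1} at x^n;
y(x) has coefficient 1 a_n at x^n.
Matching x^n: (n+2)(n+1) a_{n+2} - 2 (n+1) a_{n+1} + 1 a_n = 0.
Thus a_{n+2} = [2 (n+1) a_{n+1} - 1 a_n] / ((n+1)(n+2)).

Check with a_0 = -1, a_1 = 0 (apply the recurrence for n = 0, 1, 2, 3): a_0 = -1, a_1 = 0, a_2 = 1/2, a_3 = 1/3, a_4 = 1/8, a_5 = 1/30.

a_(n+2) = [2 (n+1) a_(n+1) - 1 a_n] / ((n+1)(n+2)); check: a_0 = -1, a_1 = 0, a_2 = 1/2, a_3 = 1/3, a_4 = 1/8, a_5 = 1/30


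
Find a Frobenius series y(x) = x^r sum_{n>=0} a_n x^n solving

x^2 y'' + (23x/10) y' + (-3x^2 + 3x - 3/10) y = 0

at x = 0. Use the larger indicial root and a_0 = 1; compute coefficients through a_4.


Write in Frobenius form y'' + (p(x)/x) y' + (q(x)/x^2) y = 0:
  p(x) = 23/10,  q(x) = -3x^2 + 3x - 3/10.
Indicial equation: r(r-1) + (23/10) r + (-3/10) = 0 -> roots r_1 = 1/5, r_2 = -3/2.
Take r = r_1 = 1/5. Let y(x) = x^r sum_{n>=0} a_n x^n with a_0 = 1.
Substitute y = x^r sum a_n x^n and match x^{r+n}. The recurrence is
  D(n) a_n + 3 a_{n-1} - 3 a_{n-2} = 0,  where D(n) = (r+n)(r+n-1) + (23/10)(r+n) + (-3/10).
  a_n = [-3 a_{n-1} + 3 a_{n-2}] / D(n).
Since the indicial polynomial factors as (r - r_1)(r - r_2), D(n) = (r_1 + n - r_1)(r_1 + n - r_2) = n(n + 17/10).
Evaluating step by step (a_0 = 1):
  n = 1: D(1) = 1(1 + 17/10) = 27/10; numerator = -3(1) = -3; a_1 = (-3)/(27/10) = -10/9
  n = 2: D(2) = 2(2 + 17/10) = 37/5; numerator = -3(-10/9) + 3(1) = 19/3; a_2 = (19/3)/(37/5) = 95/111
  n = 3: D(3) = 3(3 + 17/10) = 141/10; numerator = -3(95/111) + 3(-10/9) = -655/111; a_3 = (-655/111)/(141/10) = -6550/15651
  n = 4: D(4) = 4(4 + 17/10) = 114/5; numerator = -3(-6550/15651) + 3(95/111) = 19945/5217; a_4 = (19945/5217)/(114/5) = 99725/594738

r = 1/5; a_0 = 1; a_1 = -10/9; a_2 = 95/111; a_3 = -6550/15651; a_4 = 99725/594738


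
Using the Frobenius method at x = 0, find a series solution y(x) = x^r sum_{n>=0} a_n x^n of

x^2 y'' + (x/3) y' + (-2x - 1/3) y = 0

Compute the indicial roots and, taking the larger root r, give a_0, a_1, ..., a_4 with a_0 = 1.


Write in Frobenius form y'' + (p(x)/x) y' + (q(x)/x^2) y = 0:
  p(x) = 1/3,  q(x) = -2x - 1/3.
Indicial equation: r(r-1) + (1/3) r + (-1/3) = 0 -> roots r_1 = 1, r_2 = -1/3.
Take r = r_1 = 1. Let y(x) = x^r sum_{n>=0} a_n x^n with a_0 = 1.
Substitute y = x^r sum a_n x^n and match x^{r+n}. The recurrence is
  D(n) a_n - 2 a_{n-1} = 0,  where D(n) = (r+n)(r+n-1) + (1/3)(r+n) + (-1/3).
  a_n = 2 / D(n) * a_{n-1}.
Since the indicial polynomial factors as (r - r_1)(r - r_2), D(n) = (r_1 + n - r_1)(r_1 + n - r_2) = n(n + 4/3).
Evaluating step by step (a_0 = 1):
  n = 1: D(1) = 1(1 + 4/3) = 7/3; numerator = 2(1) = 2; a_1 = (2)/(7/3) = 6/7
  n = 2: D(2) = 2(2 + 4/3) = 20/3; numerator = 2(6/7) = 12/7; a_2 = (12/7)/(20/3) = 9/35
  n = 3: D(3) = 3(3 + 4/3) = 13; numerator = 2(9/35) = 18/35; a_3 = (18/35)/(13) = 18/455
  n = 4: D(4) = 4(4 + 4/3) = 64/3; numerator = 2(18/455) = 36/455; a_4 = (36/455)/(64/3) = 27/7280

r = 1; a_0 = 1; a_1 = 6/7; a_2 = 9/35; a_3 = 18/455; a_4 = 27/7280


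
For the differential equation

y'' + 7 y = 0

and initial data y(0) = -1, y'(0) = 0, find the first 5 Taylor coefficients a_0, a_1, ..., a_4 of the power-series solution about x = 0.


Ansatz: y(x) = sum_{n>=0} a_n x^n, so y'(x) = sum_{n>=1} n a_n x^(n-1) and y''(x) = sum_{n>=2} n(n-1) a_n x^(n-2).
Substitute into P(x) y'' + Q(x) y' + R(x) y = 0 with P(x) = 1, Q(x) = 0, R(x) = 7, and match powers of x.
Initial conditions: a_0 = -1, a_1 = 0.
Setting the coefficient of each power of x to zero and solving order by order (substituting the coefficients already found):
  x^0: 2 a_2 + 7 a_0 = 0  ->  2 a_2 = -7 a_0 = 7  ->  a_2 = 7/2
  x^1: 6 a_3 + 7 a_1 = 0  ->  6 a_3 = -7 a_1 = 0  ->  a_3 = 0
  x^2: 12 a_4 + 7 a_2 = 0  ->  12 a_4 = -7 a_2 = -49/2  ->  a_4 = -49/24
Truncated series: y(x) = -1 + (7/2) x^2 - (49/24) x^4 + O(x^5).

a_0 = -1; a_1 = 0; a_2 = 7/2; a_3 = 0; a_4 = -49/24


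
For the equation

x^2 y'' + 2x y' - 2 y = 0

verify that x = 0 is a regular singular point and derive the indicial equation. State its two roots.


Divide by x^2 to reach normal form y'' + P_1(x) y' + P_2(x) y = 0 with P_1(x) = 2/x and P_2(x) = -2/x^2.
x = 0 is a singular point because the y'-coefficient 2/x has a pole at x = 0 and the y-coefficient -2/x^2 has a pole at x = 0.
It is a regular singular point because x P_1(x) = p(x) = 2 and x^2 P_2(x) = q(x) = -2 are polynomials, hence analytic at x = 0.
p(0) = 2,  q(0) = -2.
Indicial equation: r(r-1) + p(0) r + q(0) = 0, i.e. r^2 + (p(0) - 1) r + q(0) = 0, i.e. r^2 + 1 r - 2 = 0.
Discriminant: (1)^2 - 4(-2) = 9, so r = (-1 ± 3)/2.
Solving: r_1 = 1, r_2 = -2.

indicial: r^2 + 1 r - 2 = 0; roots r_1 = 1, r_2 = -2


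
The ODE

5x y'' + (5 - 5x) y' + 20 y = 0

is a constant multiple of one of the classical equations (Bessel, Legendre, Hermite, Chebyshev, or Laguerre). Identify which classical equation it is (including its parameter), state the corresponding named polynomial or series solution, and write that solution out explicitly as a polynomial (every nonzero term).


All three coefficients share the factor 5; dividing through by 5 gives  x y'' + (1 - x) y' + 4 y = 0.
This matches the Laguerre equation x y'' + (1 - x) y' + n y = 0 with n = 4; the polynomial solution is L_4(x).
With y = sum_k a_k x^k, matching x^k gives (k+1)k a_{k+1} + (k+1) a_{k+1} - k a_k + n a_k = 0, i.e. (k+1)^2 a_{k+1} = (k - n) a_k = (k - 4) a_k. The right side vanishes at k = 4, so the series terminates at degree 4.
Standard normalization L_n(0) = 1 gives a_0 = 1. Work upward with a_{k+1} = (k - 4) a_k / (k+1)^2:
  a_1 = (0 - 4)(1) / 1^2 = -4/1 = -4
  a_2 = (1 - 4)(-4) / 2^2 = 12/4 = 3
  a_3 = (2 - 4)(3) / 3^2 = -6/9 = -2/3
  a_4 = (3 - 4)(-2/3) / 4^2 = (2/3)/16 = 1/24
Hence L_4(x) = x^4/24 - 2 x^3/3 + 3 x^2 - 4 x + 1.

L_4(x); series = x^4/24 - 2 x^3/3 + 3 x^2 - 4 x + 1


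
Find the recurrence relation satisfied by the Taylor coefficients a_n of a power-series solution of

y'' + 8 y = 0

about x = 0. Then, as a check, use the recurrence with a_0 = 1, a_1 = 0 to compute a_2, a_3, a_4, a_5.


Substitute y = sum_n a_n x^n into y'' + (const) y = 0.
y''(x) = sum_{n>=0} (n+2)(n+1) a_{n+2} x^n.
The ODE becomes sum_n [(n+2)(n+1) a_{n+2} + 8 a_n] x^n = 0.
Setting each coefficient to zero gives the recurrence:
  (n+2)(n+1) a_{n+2} + 8 a_n = 0,
  a_{n+2} = -8 / ((n+1)(n+2)) a_n.

Check with a_0 = 1, a_1 = 0 (apply the recurrence for n = 0, 1, 2, 3): a_0 = 1, a_1 = 0, a_2 = -4, a_3 = 0, a_4 = 8/3, a_5 = 0.

a_{n+2} = -8/((n+1)(n+2)) * a_n; check: a_0 = 1, a_1 = 0, a_2 = -4, a_3 = 0, a_4 = 8/3, a_5 = 0


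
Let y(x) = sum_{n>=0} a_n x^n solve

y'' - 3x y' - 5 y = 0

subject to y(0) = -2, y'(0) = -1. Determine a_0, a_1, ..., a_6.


Ansatz: y(x) = sum_{n>=0} a_n x^n, so y'(x) = sum_{n>=1} n a_n x^(n-1) and y''(x) = sum_{n>=2} n(n-1) a_n x^(n-2).
Substitute into P(x) y'' + Q(x) y' + R(x) y = 0 with P(x) = 1, Q(x) = -3x, R(x) = -5, and match powers of x.
Initial conditions: a_0 = -2, a_1 = -1.
Setting the coefficient of each power of x to zero and solving order by order (substituting the coefficients already found):
  x^0: 2 a_2 - 5 a_0 = 0  ->  2 a_2 = 5 a_0 = -10  ->  a_2 = -5
  x^1: 6 a_3 - 8 a_1 = 0  ->  6 a_3 = 8 a_1 = -8  ->  a_3 = -4/3
  x^2: 12 a_4 - 11 a_2 = 0  ->  12 a_4 = 11 a_2 = -55  ->  a_4 = -55/12
  x^3: 20 a_5 - 14 a_3 = 0  ->  20 a_5 = 14 a_3 = -56/3  ->  a_5 = -14/15
  x^4: 30 a_6 - 17 a_4 = 0  ->  30 a_6 = 17 a_4 = -935/12  ->  a_6 = -187/72
Truncated series: y(x) = -2 - x - 5 x^2 - (4/3) x^3 - (55/12) x^4 - (14/15) x^5 - (187/72) x^6 + O(x^7).

a_0 = -2; a_1 = -1; a_2 = -5; a_3 = -4/3; a_4 = -55/12; a_5 = -14/15; a_6 = -187/72


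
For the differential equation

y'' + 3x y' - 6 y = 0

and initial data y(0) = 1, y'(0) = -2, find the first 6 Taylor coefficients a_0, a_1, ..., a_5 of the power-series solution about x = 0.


Ansatz: y(x) = sum_{n>=0} a_n x^n, so y'(x) = sum_{n>=1} n a_n x^(n-1) and y''(x) = sum_{n>=2} n(n-1) a_n x^(n-2).
Substitute into P(x) y'' + Q(x) y' + R(x) y = 0 with P(x) = 1, Q(x) = 3x, R(x) = -6, and match powers of x.
Initial conditions: a_0 = 1, a_1 = -2.
Setting the coefficient of each power of x to zero and solving order by order (substituting the coefficients already found):
  x^0: 2 a_2 - 6 a_0 = 0  ->  2 a_2 = 6 a_0 = 6  ->  a_2 = 3
  x^1: 6 a_3 - 3 a_1 = 0  ->  6 a_3 = 3 a_1 = -6  ->  a_3 = -1
  x^2: 12 a_4 = 0  ->  a_4 = 0
  x^3: 20 a_5 + 3 a_3 = 0  ->  20 a_5 = -3 a_3 = 3  ->  a_5 = 3/20
Truncated series: y(x) = 1 - 2 x + 3 x^2 - x^3 + (3/20) x^5 + O(x^6).

a_0 = 1; a_1 = -2; a_2 = 3; a_3 = -1; a_4 = 0; a_5 = 3/20


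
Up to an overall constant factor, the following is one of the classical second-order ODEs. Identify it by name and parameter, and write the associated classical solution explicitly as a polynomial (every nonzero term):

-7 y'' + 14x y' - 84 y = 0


All three coefficients share the factor -7; dividing through by -7 gives  y'' - 2x y' + 12 y = 0.
This matches the Hermite equation y'' - 2x y' + 2n y = 0 with 2n = 12, so n = 6; the polynomial solution is H_6(x).
With y = sum_k a_k x^k, matching x^k gives (k+2)(k+1) a_{k+2} = 2(k - n) a_k = 2(k - 6) a_k. The right side vanishes at k = 6, so the series with the parity of 6 terminates at degree 6.
Standard normalization: leading coefficient of H_n is 2^n, so a_6 = 2^6 = 64. Work downward with a_k = (k+1)(k+2) a_{k+2} / (2(k - n)):
  a_4 = (5)(6)(64) / (2(4 - 6)) = 1920/(-4) = -480
  a_2 = (3)(4)(-480) / (2(2 - 6)) = -5760/(-8) = 720
  a_0 = (1)(2)(720) / (2(0 - 6)) = 1440/(-12) = -120
Hence H_6(x) = 64 x^6 - 480 x^4 + 720 x^2 - 120.

H_6(x); series = 64 x^6 - 480 x^4 + 720 x^2 - 120


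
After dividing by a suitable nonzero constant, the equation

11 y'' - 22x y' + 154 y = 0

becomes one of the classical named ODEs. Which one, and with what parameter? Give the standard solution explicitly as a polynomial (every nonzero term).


All three coefficients share the factor 11; dividing through by 11 gives  y'' - 2x y' + 14 y = 0.
This matches the Hermite equation y'' - 2x y' + 2n y = 0 with 2n = 14, so n = 7; the polynomial solution is H_7(x).
With y = sum_k a_k x^k, matching x^k gives (k+2)(k+1) a_{k+2} = 2(k - n) a_k = 2(k - 7) a_k. The right side vanishes at k = 7, so the series with the parity of 7 terminates at degree 7.
Standard normalization: leading coefficient of H_n is 2^n, so a_7 = 2^7 = 128. Work downward with a_k = (k+1)(k+2) a_{k+2} / (2(k - n)):
  a_5 = (6)(7)(128) / (2(5 - 7)) = 5376/(-4) = -1344
  a_3 = (4)(5)(-1344) / (2(3 - 7)) = -26880/(-8) = 3360
  a_1 = (2)(3)(3360) / (2(1 - 7)) = 20160/(-12) = -1680
Hence H_7(x) = 128 x^7 - 1344 x^5 + 3360 x^3 - 1680 x.

H_7(x); series = 128 x^7 - 1344 x^5 + 3360 x^3 - 1680 x


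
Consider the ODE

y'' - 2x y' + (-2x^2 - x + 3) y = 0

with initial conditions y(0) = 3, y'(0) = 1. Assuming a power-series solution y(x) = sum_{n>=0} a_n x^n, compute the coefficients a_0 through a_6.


Ansatz: y(x) = sum_{n>=0} a_n x^n, so y'(x) = sum_{n>=1} n a_n x^(n-1) and y''(x) = sum_{n>=2} n(n-1) a_n x^(n-2).
Substitute into P(x) y'' + Q(x) y' + R(x) y = 0 with P(x) = 1, Q(x) = -2x, R(x) = -2x^2 - x + 3, and match powers of x.
Initial conditions: a_0 = 3, a_1 = 1.
Setting the coefficient of each power of x to zero and solving order by order (substituting the coefficients already found):
  x^0: 2 a_2 + 3 a_0 = 0  ->  2 a_2 = -3 a_0 = -9  ->  a_2 = -9/2
  x^1: 6 a_3 + a_1 - a_0 = 0  ->  6 a_3 = -a_1 + a_0 = 2  ->  a_3 = 1/3
  x^2: 12 a_4 - a_2 - a_1 - 2 a_0 = 0  ->  12 a_4 = a_2 + a_1 + 2 a_0 = 5/2  ->  a_4 = 5/24
  x^3: 20 a_5 - 3 a_3 - a_2 - 2 a_1 = 0  ->  20 a_5 = 3 a_3 + a_2 + 2 a_1 = -3/2  ->  a_5 = -3/40
  x^4: 30 a_6 - 5 a_4 - a_3 - 2 a_2 = 0  ->  30 a_6 = 5 a_4 + a_3 + 2 a_2 = -61/8  ->  a_6 = -61/240
Truncated series: y(x) = 3 + x - (9/2) x^2 + (1/3) x^3 + (5/24) x^4 - (3/40) x^5 - (61/240) x^6 + O(x^7).

a_0 = 3; a_1 = 1; a_2 = -9/2; a_3 = 1/3; a_4 = 5/24; a_5 = -3/40; a_6 = -61/240


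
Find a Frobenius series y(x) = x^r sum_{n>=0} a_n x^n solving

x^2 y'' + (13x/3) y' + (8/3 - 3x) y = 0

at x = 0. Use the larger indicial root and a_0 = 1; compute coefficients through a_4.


Write in Frobenius form y'' + (p(x)/x) y' + (q(x)/x^2) y = 0:
  p(x) = 13/3,  q(x) = 8/3 - 3x.
Indicial equation: r(r-1) + (13/3) r + (8/3) = 0 -> roots r_1 = -4/3, r_2 = -2.
Take r = r_1 = -4/3. Let y(x) = x^r sum_{n>=0} a_n x^n with a_0 = 1.
Substitute y = x^r sum a_n x^n and match x^{r+n}. The recurrence is
  D(n) a_n - 3 a_{n-1} = 0,  where D(n) = (r+n)(r+n-1) + (13/3)(r+n) + (8/3).
  a_n = 3 / D(n) * a_{n-1}.
Since the indicial polynomial factors as (r - r_1)(r - r_2), D(n) = (r_1 + n - r_1)(r_1 + n - r_2) = n(n + 2/3).
Evaluating step by step (a_0 = 1):
  n = 1: D(1) = 1(1 + 2/3) = 5/3; numerator = 3(1) = 3; a_1 = (3)/(5/3) = 9/5
  n = 2: D(2) = 2(2 + 2/3) = 16/3; numerator = 3(9/5) = 27/5; a_2 = (27/5)/(16/3) = 81/80
  n = 3: D(3) = 3(3 + 2/3) = 11; numerator = 3(81/80) = 243/80; a_3 = (243/80)/(11) = 243/880
  n = 4: D(4) = 4(4 + 2/3) = 56/3; numerator = 3(243/880) = 729/880; a_4 = (729/880)/(56/3) = 2187/49280

r = -4/3; a_0 = 1; a_1 = 9/5; a_2 = 81/80; a_3 = 243/880; a_4 = 2187/49280


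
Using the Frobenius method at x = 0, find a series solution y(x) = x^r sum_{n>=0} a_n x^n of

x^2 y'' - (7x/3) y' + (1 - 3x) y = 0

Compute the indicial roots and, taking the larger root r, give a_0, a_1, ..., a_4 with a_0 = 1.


Write in Frobenius form y'' + (p(x)/x) y' + (q(x)/x^2) y = 0:
  p(x) = -7/3,  q(x) = 1 - 3x.
Indicial equation: r(r-1) + (-7/3) r + (1) = 0 -> roots r_1 = 3, r_2 = 1/3.
Take r = r_1 = 3. Let y(x) = x^r sum_{n>=0} a_n x^n with a_0 = 1.
Substitute y = x^r sum a_n x^n and match x^{r+n}. The recurrence is
  D(n) a_n - 3 a_{n-1} = 0,  where D(n) = (r+n)(r+n-1) + (-7/3)(r+n) + (1).
  a_n = 3 / D(n) * a_{n-1}.
Since the indicial polynomial factors as (r - r_1)(r - r_2), D(n) = (r_1 + n - r_1)(r_1 + n - r_2) = n(n + 8/3).
Evaluating step by step (a_0 = 1):
  n = 1: D(1) = 1(1 + 8/3) = 11/3; numerator = 3(1) = 3; a_1 = (3)/(11/3) = 9/11
  n = 2: D(2) = 2(2 + 8/3) = 28/3; numerator = 3(9/11) = 27/11; a_2 = (27/11)/(28/3) = 81/308
  n = 3: D(3) = 3(3 + 8/3) = 17; numerator = 3(81/308) = 243/308; a_3 = (243/308)/(17) = 243/5236
  n = 4: D(4) = 4(4 + 8/3) = 80/3; numerator = 3(243/5236) = 729/5236; a_4 = (729/5236)/(80/3) = 2187/418880

r = 3; a_0 = 1; a_1 = 9/11; a_2 = 81/308; a_3 = 243/5236; a_4 = 2187/418880


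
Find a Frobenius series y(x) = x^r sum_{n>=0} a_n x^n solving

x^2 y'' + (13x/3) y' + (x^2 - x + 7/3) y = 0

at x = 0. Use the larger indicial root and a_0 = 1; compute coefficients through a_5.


Write in Frobenius form y'' + (p(x)/x) y' + (q(x)/x^2) y = 0:
  p(x) = 13/3,  q(x) = x^2 - x + 7/3.
Indicial equation: r(r-1) + (13/3) r + (7/3) = 0 -> roots r_1 = -1, r_2 = -7/3.
Take r = r_1 = -1. Let y(x) = x^r sum_{n>=0} a_n x^n with a_0 = 1.
Substitute y = x^r sum a_n x^n and match x^{r+n}. The recurrence is
  D(n) a_n - 1 a_{n-1} + 1 a_{n-2} = 0,  where D(n) = (r+n)(r+n-1) + (13/3)(r+n) + (7/3).
  a_n = [1 a_{n-1} - 1 a_{n-2}] / D(n).
Since the indicial polynomial factors as (r - r_1)(r - r_2), D(n) = (r_1 + n - r_1)(r_1 + n - r_2) = n(n + 4/3).
Evaluating step by step (a_0 = 1):
  n = 1: D(1) = 1(1 + 4/3) = 7/3; numerator = 1(1) = 1; a_1 = (1)/(7/3) = 3/7
  n = 2: D(2) = 2(2 + 4/3) = 20/3; numerator = 1(3/7) - 1(1) = -4/7; a_2 = (-4/7)/(20/3) = -3/35
  n = 3: D(3) = 3(3 + 4/3) = 13; numerator = 1(-3/35) - 1(3/7) = -18/35; a_3 = (-18/35)/(13) = -18/455
  n = 4: D(4) = 4(4 + 4/3) = 64/3; numerator = 1(-18/455) - 1(-3/35) = 3/65; a_4 = (3/65)/(64/3) = 9/4160
  n = 5: D(5) = 5(5 + 4/3) = 95/3; numerator = 1(9/4160) - 1(-18/455) = 243/5824; a_5 = (243/5824)/(95/3) = 729/553280

r = -1; a_0 = 1; a_1 = 3/7; a_2 = -3/35; a_3 = -18/455; a_4 = 9/4160; a_5 = 729/553280


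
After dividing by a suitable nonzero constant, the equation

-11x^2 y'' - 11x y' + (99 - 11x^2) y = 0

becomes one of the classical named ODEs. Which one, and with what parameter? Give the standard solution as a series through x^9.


All three coefficients share the factor -11; dividing through by -11 gives  x^2 y'' + x y' + (x^2 - 9) y = 0.
This matches the Bessel equation x^2 y'' + x y' + (x^2 - nu^2) y = 0 with nu^2 = 9, so nu = 3; the solution bounded at x = 0 is J_3(x).
Frobenius at x = 0: indicial roots ±nu; for r = nu the recurrence k(k + 2nu) c_k = -c_{k-2} gives the standard series J_nu(x) = sum_{k>=0} (-1)^k / (k! (k+nu)!) (x/2)^(2k+nu). Evaluate the first 4 terms:
  k = 0: (-1)^0 / (0! * 3! * 2^3) x^3 = 1/(1*6*8) x^3 = (1/48) x^3
  k = 1: (-1)^1 / (1! * 4! * 2^5) x^5 = -1/(1*24*32) x^5 = (-1/768) x^5
  k = 2: (-1)^2 / (2! * 5! * 2^7) x^7 = 1/(2*120*128) x^7 = (1/30720) x^7
  k = 3: (-1)^3 / (3! * 6! * 2^9) x^9 = -1/(6*720*512) x^9 = (-1/2211840) x^9
Hence J_3(x) = -x^9/2211840 + x^7/30720 - x^5/768 + x^3/48 + ....

J_3(x); series = -x^9/2211840 + x^7/30720 - x^5/768 + x^3/48


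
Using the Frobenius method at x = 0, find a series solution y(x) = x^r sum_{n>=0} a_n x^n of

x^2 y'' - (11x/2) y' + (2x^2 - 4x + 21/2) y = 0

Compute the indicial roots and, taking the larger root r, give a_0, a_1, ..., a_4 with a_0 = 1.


Write in Frobenius form y'' + (p(x)/x) y' + (q(x)/x^2) y = 0:
  p(x) = -11/2,  q(x) = 2x^2 - 4x + 21/2.
Indicial equation: r(r-1) + (-11/2) r + (21/2) = 0 -> roots r_1 = 7/2, r_2 = 3.
Take r = r_1 = 7/2. Let y(x) = x^r sum_{n>=0} a_n x^n with a_0 = 1.
Substitute y = x^r sum a_n x^n and match x^{r+n}. The recurrence is
  D(n) a_n - 4 a_{n-1} + 2 a_{n-2} = 0,  where D(n) = (r+n)(r+n-1) + (-11/2)(r+n) + (21/2).
  a_n = [4 a_{n-1} - 2 a_{n-2}] / D(n).
Since the indicial polynomial factors as (r - r_1)(r - r_2), D(n) = (r_1 + n - r_1)(r_1 + n - r_2) = n(n + 1/2).
Evaluating step by step (a_0 = 1):
  n = 1: D(1) = 1(1 + 1/2) = 3/2; numerator = 4(1) = 4; a_1 = (4)/(3/2) = 8/3
  n = 2: D(2) = 2(2 + 1/2) = 5; numerator = 4(8/3) - 2(1) = 26/3; a_2 = (26/3)/(5) = 26/15
  n = 3: D(3) = 3(3 + 1/2) = 21/2; numerator = 4(26/15) - 2(8/3) = 8/5; a_3 = (8/5)/(21/2) = 16/105
  n = 4: D(4) = 4(4 + 1/2) = 18; numerator = 4(16/105) - 2(26/15) = -20/7; a_4 = (-20/7)/(18) = -10/63

r = 7/2; a_0 = 1; a_1 = 8/3; a_2 = 26/15; a_3 = 16/105; a_4 = -10/63


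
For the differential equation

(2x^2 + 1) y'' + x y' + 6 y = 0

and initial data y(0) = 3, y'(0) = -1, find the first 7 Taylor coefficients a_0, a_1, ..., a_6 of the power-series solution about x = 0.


Ansatz: y(x) = sum_{n>=0} a_n x^n, so y'(x) = sum_{n>=1} n a_n x^(n-1) and y''(x) = sum_{n>=2} n(n-1) a_n x^(n-2).
Substitute into P(x) y'' + Q(x) y' + R(x) y = 0 with P(x) = 2x^2 + 1, Q(x) = x, R(x) = 6, and match powers of x.
Initial conditions: a_0 = 3, a_1 = -1.
Setting the coefficient of each power of x to zero and solving order by order (substituting the coefficients already found):
  x^0: 2 a_2 + 6 a_0 = 0  ->  2 a_2 = -6 a_0 = -18  ->  a_2 = -9
  x^1: 6 a_3 + 7 a_1 = 0  ->  6 a_3 = -7 a_1 = 7  ->  a_3 = 7/6
  x^2: 12 a_4 + 12 a_2 = 0  ->  12 a_4 = -12 a_2 = 108  ->  a_4 = 9
  x^3: 20 a_5 + 21 a_3 = 0  ->  20 a_5 = -21 a_3 = -49/2  ->  a_5 = -49/40
  x^4: 30 a_6 + 34 a_4 = 0  ->  30 a_6 = -34 a_4 = -306  ->  a_6 = -51/5
Truncated series: y(x) = 3 - x - 9 x^2 + (7/6) x^3 + 9 x^4 - (49/40) x^5 - (51/5) x^6 + O(x^7).

a_0 = 3; a_1 = -1; a_2 = -9; a_3 = 7/6; a_4 = 9; a_5 = -49/40; a_6 = -51/5


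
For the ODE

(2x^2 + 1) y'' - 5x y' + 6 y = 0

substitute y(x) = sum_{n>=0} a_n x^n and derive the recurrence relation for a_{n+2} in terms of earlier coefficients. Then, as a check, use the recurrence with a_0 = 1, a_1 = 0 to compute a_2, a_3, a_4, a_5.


Substitute y = sum_n a_n x^n.
(1 + 2 x^2) y'' contributes (n+2)(n+1) a_{n+2} + 2 n(n-1) a_n at x^n.
-5 x y'(x) contributes -5 n a_n at x^n.
6 y(x) contributes 6 a_n at x^n.
Matching x^n: (n+2)(n+1) a_{n+2} + (2 n(n-1) - 5 n + 6) a_n = 0.
Thus a_{n+2} = (-2 n(n-1) + 5 n - 6) / ((n+1)(n+2)) * a_n.

Check with a_0 = 1, a_1 = 0 (apply the recurrence for n = 0, 1, 2, 3): a_0 = 1, a_1 = 0, a_2 = -3, a_3 = 0, a_4 = 0, a_5 = 0.

a_(n+2) = (-2 n(n-1) + 5 n - 6) / ((n+1)(n+2)) * a_n; check: a_0 = 1, a_1 = 0, a_2 = -3, a_3 = 0, a_4 = 0, a_5 = 0


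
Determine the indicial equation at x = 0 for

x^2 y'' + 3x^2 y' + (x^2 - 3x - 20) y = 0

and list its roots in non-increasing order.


Divide by x^2 to reach normal form y'' + P_1(x) y' + P_2(x) y = 0 with P_1(x) = 3 and P_2(x) = 1 - 3/x - 20/x^2.
x = 0 is a singular point because the y-coefficient 1 - 3/x - 20/x^2 has a pole at x = 0.
It is a regular singular point because x P_1(x) = p(x) = 3x and x^2 P_2(x) = q(x) = x^2 - 3x - 20 are polynomials, hence analytic at x = 0.
p(0) = 0,  q(0) = -20.
Indicial equation: r(r-1) + p(0) r + q(0) = 0, i.e. r^2 + (p(0) - 1) r + q(0) = 0, i.e. r^2 - 1 r - 20 = 0.
Discriminant: (-1)^2 - 4(-20) = 81, so r = (1 ± 9)/2.
Solving: r_1 = 5, r_2 = -4.

indicial: r^2 - 1 r - 20 = 0; roots r_1 = 5, r_2 = -4


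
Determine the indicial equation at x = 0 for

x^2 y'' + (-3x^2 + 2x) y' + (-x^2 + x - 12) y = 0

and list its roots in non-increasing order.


Divide by x^2 to reach normal form y'' + P_1(x) y' + P_2(x) y = 0 with P_1(x) = -3 + 2/x and P_2(x) = -1 + 1/x - 12/x^2.
x = 0 is a singular point because the y'-coefficient -3 + 2/x has a pole at x = 0 and the y-coefficient -1 + 1/x - 12/x^2 has a pole at x = 0.
It is a regular singular point because x P_1(x) = p(x) = 2 - 3x and x^2 P_2(x) = q(x) = -x^2 + x - 12 are polynomials, hence analytic at x = 0.
p(0) = 2,  q(0) = -12.
Indicial equation: r(r-1) + p(0) r + q(0) = 0, i.e. r^2 + (p(0) - 1) r + q(0) = 0, i.e. r^2 + 1 r - 12 = 0.
Discriminant: (1)^2 - 4(-12) = 49, so r = (-1 ± 7)/2.
Solving: r_1 = 3, r_2 = -4.

indicial: r^2 + 1 r - 12 = 0; roots r_1 = 3, r_2 = -4


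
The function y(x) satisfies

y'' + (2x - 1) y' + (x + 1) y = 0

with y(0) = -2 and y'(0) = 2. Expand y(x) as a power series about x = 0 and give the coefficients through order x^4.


Ansatz: y(x) = sum_{n>=0} a_n x^n, so y'(x) = sum_{n>=1} n a_n x^(n-1) and y''(x) = sum_{n>=2} n(n-1) a_n x^(n-2).
Substitute into P(x) y'' + Q(x) y' + R(x) y = 0 with P(x) = 1, Q(x) = 2x - 1, R(x) = x + 1, and match powers of x.
Initial conditions: a_0 = -2, a_1 = 2.
Setting the coefficient of each power of x to zero and solving order by order (substituting the coefficients already found):
  x^0: 2 a_2 - a_1 + a_0 = 0  ->  2 a_2 = a_1 - a_0 = 4  ->  a_2 = 2
  x^1: 6 a_3 - 2 a_2 + 3 a_1 + a_0 = 0  ->  6 a_3 = 2 a_2 - 3 a_1 - a_0 = 0  ->  a_3 = 0
  x^2: 12 a_4 - 3 a_3 + 5 a_2 + a_1 = 0  ->  12 a_4 = 3 a_3 - 5 a_2 - a_1 = -12  ->  a_4 = -1
Truncated series: y(x) = -2 + 2 x + 2 x^2 - x^4 + O(x^5).

a_0 = -2; a_1 = 2; a_2 = 2; a_3 = 0; a_4 = -1


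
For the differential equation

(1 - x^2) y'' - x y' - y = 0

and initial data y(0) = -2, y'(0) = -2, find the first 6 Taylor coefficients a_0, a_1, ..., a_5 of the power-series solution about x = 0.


Ansatz: y(x) = sum_{n>=0} a_n x^n, so y'(x) = sum_{n>=1} n a_n x^(n-1) and y''(x) = sum_{n>=2} n(n-1) a_n x^(n-2).
Substitute into P(x) y'' + Q(x) y' + R(x) y = 0 with P(x) = 1 - x^2, Q(x) = -x, R(x) = -1, and match powers of x.
Initial conditions: a_0 = -2, a_1 = -2.
Setting the coefficient of each power of x to zero and solving order by order (substituting the coefficients already found):
  x^0: 2 a_2 - a_0 = 0  ->  2 a_2 = a_0 = -2  ->  a_2 = -1
  x^1: 6 a_3 - 2 a_1 = 0  ->  6 a_3 = 2 a_1 = -4  ->  a_3 = -2/3
  x^2: 12 a_4 - 5 a_2 = 0  ->  12 a_4 = 5 a_2 = -5  ->  a_4 = -5/12
  x^3: 20 a_5 - 10 a_3 = 0  ->  20 a_5 = 10 a_3 = -20/3  ->  a_5 = -1/3
Truncated series: y(x) = -2 - 2 x - x^2 - (2/3) x^3 - (5/12) x^4 - (1/3) x^5 + O(x^6).

a_0 = -2; a_1 = -2; a_2 = -1; a_3 = -2/3; a_4 = -5/12; a_5 = -1/3


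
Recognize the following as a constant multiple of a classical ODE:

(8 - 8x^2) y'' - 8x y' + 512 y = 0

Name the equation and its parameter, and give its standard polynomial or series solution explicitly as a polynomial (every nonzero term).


All three coefficients share the factor 8; dividing through by 8 gives  (1 - x^2) y'' - x y' + 64 y = 0.
This matches the Chebyshev equation (1 - x^2) y'' - x y' + n^2 y = 0 (note the -x y' term, not -2x y') with n^2 = 64, so n = 8; the polynomial solution is T_8(x).
With y = sum_k a_k x^k, matching x^k gives (k+2)(k+1) a_{k+2} = (k^2 - n^2) a_k = (k - 8)(k + 8) a_k. The right side vanishes at k = 8, so the series with the parity of 8 terminates at degree 8.
Standard normalization: leading coefficient of T_n is 2^(n-1), so a_8 = 2^7 = 128. Work downward with a_k = (k+1)(k+2) a_{k+2} / ((k - 8)(k + 8)):
  a_6 = (7)(8)(128) / ((6 - 8)(6 + 8)) = 7168/(-28) = -256
  a_4 = (5)(6)(-256) / ((4 - 8)(4 + 8)) = -7680/(-48) = 160
  a_2 = (3)(4)(160) / ((2 - 8)(2 + 8)) = 1920/(-60) = -32
  a_0 = (1)(2)(-32) / ((0 - 8)(0 + 8)) = -64/(-64) = 1
Hence T_8(x) = 128 x^8 - 256 x^6 + 160 x^4 - 32 x^2 + 1.

T_8(x); series = 128 x^8 - 256 x^6 + 160 x^4 - 32 x^2 + 1


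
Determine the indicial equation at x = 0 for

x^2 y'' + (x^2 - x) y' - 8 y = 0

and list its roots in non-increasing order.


Divide by x^2 to reach normal form y'' + P_1(x) y' + P_2(x) y = 0 with P_1(x) = 1 - 1/x and P_2(x) = -8/x^2.
x = 0 is a singular point because the y'-coefficient 1 - 1/x has a pole at x = 0 and the y-coefficient -8/x^2 has a pole at x = 0.
It is a regular singular point because x P_1(x) = p(x) = x - 1 and x^2 P_2(x) = q(x) = -8 are polynomials, hence analytic at x = 0.
p(0) = -1,  q(0) = -8.
Indicial equation: r(r-1) + p(0) r + q(0) = 0, i.e. r^2 + (p(0) - 1) r + q(0) = 0, i.e. r^2 - 2 r - 8 = 0.
Discriminant: (-2)^2 - 4(-8) = 36, so r = (2 ± 6)/2.
Solving: r_1 = 4, r_2 = -2.

indicial: r^2 - 2 r - 8 = 0; roots r_1 = 4, r_2 = -2


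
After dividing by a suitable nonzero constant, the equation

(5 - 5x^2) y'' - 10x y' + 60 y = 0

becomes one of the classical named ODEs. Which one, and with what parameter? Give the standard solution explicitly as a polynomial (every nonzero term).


All three coefficients share the factor 5; dividing through by 5 gives  (1 - x^2) y'' - 2x y' + 12 y = 0.
This matches the Legendre equation (1 - x^2) y'' - 2x y' + n(n+1) y = 0 (note the -2x y' term) with n(n+1) = 12, so n = 3; the polynomial solution is P_3(x).
With y = sum_k a_k x^k, matching x^k gives (k+2)(k+1) a_{k+2} = [k(k+1) - n(n+1)] a_k = (k - 3)(k + 4) a_k. The right side vanishes at k = 3, so the series with the parity of 3 terminates at degree 3.
Standard normalization (P_n(1) = 1): leading coefficient (2n)!/(2^n (n!)^2) = 720/(8*36) = 5/2, so a_3 = 5/2. Work downward with a_k = (k+1)(k+2) a_{k+2} / ((k - 3)(k + 4)):
  a_1 = (2)(3)(5/2) / ((1 - 3)(1 + 4)) = 15/(-10) = -3/2
Hence P_3(x) = 5 x^3/2 - 3 x/2.

P_3(x); series = 5 x^3/2 - 3 x/2


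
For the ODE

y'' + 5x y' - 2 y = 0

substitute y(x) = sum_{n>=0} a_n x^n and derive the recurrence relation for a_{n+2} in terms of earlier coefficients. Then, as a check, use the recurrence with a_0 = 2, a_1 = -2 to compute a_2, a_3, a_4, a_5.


Substitute y = sum_n a_n x^n.
y''(x) has coefficient (n+2)(n+1) a_{n+2} at x^n;
5 x y'(x) has coefficient 5 n a_n at x^n (shift);
-2 y(x) has coefficient -2 a_n at x^n.
Matching x^n: (n+2)(n+1) a_{n+2} + (5n - 2) a_n = 0.
Thus a_{n+2} = (-5n + 2) / ((n+1)(n+2)) * a_n.

Check with a_0 = 2, a_1 = -2 (apply the recurrence for n = 0, 1, 2, 3): a_0 = 2, a_1 = -2, a_2 = 2, a_3 = 1, a_4 = -4/3, a_5 = -13/20.

a_(n+2) = (-5n + 2) / ((n+1)(n+2)) * a_n; check: a_0 = 2, a_1 = -2, a_2 = 2, a_3 = 1, a_4 = -4/3, a_5 = -13/20


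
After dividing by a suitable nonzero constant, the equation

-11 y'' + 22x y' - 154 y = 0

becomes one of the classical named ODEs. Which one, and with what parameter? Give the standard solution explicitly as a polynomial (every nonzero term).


All three coefficients share the factor -11; dividing through by -11 gives  y'' - 2x y' + 14 y = 0.
This matches the Hermite equation y'' - 2x y' + 2n y = 0 with 2n = 14, so n = 7; the polynomial solution is H_7(x).
With y = sum_k a_k x^k, matching x^k gives (k+2)(k+1) a_{k+2} = 2(k - n) a_k = 2(k - 7) a_k. The right side vanishes at k = 7, so the series with the parity of 7 terminates at degree 7.
Standard normalization: leading coefficient of H_n is 2^n, so a_7 = 2^7 = 128. Work downward with a_k = (k+1)(k+2) a_{k+2} / (2(k - n)):
  a_5 = (6)(7)(128) / (2(5 - 7)) = 5376/(-4) = -1344
  a_3 = (4)(5)(-1344) / (2(3 - 7)) = -26880/(-8) = 3360
  a_1 = (2)(3)(3360) / (2(1 - 7)) = 20160/(-12) = -1680
Hence H_7(x) = 128 x^7 - 1344 x^5 + 3360 x^3 - 1680 x.

H_7(x); series = 128 x^7 - 1344 x^5 + 3360 x^3 - 1680 x


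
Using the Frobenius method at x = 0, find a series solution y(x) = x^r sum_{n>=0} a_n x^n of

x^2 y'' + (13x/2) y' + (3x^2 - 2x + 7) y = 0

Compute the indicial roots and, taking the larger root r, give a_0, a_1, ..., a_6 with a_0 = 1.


Write in Frobenius form y'' + (p(x)/x) y' + (q(x)/x^2) y = 0:
  p(x) = 13/2,  q(x) = 3x^2 - 2x + 7.
Indicial equation: r(r-1) + (13/2) r + (7) = 0 -> roots r_1 = -2, r_2 = -7/2.
Take r = r_1 = -2. Let y(x) = x^r sum_{n>=0} a_n x^n with a_0 = 1.
Substitute y = x^r sum a_n x^n and match x^{r+n}. The recurrence is
  D(n) a_n - 2 a_{n-1} + 3 a_{n-2} = 0,  where D(n) = (r+n)(r+n-1) + (13/2)(r+n) + (7).
  a_n = [2 a_{n-1} - 3 a_{n-2}] / D(n).
Since the indicial polynomial factors as (r - r_1)(r - r_2), D(n) = (r_1 + n - r_1)(r_1 + n - r_2) = n(n + 3/2).
Evaluating step by step (a_0 = 1):
  n = 1: D(1) = 1(1 + 3/2) = 5/2; numerator = 2(1) = 2; a_1 = (2)/(5/2) = 4/5
  n = 2: D(2) = 2(2 + 3/2) = 7; numerator = 2(4/5) - 3(1) = -7/5; a_2 = (-7/5)/(7) = -1/5
  n = 3: D(3) = 3(3 + 3/2) = 27/2; numerator = 2(-1/5) - 3(4/5) = -14/5; a_3 = (-14/5)/(27/2) = -28/135
  n = 4: D(4) = 4(4 + 3/2) = 22; numerator = 2(-28/135) - 3(-1/5) = 5/27; a_4 = (5/27)/(22) = 5/594
  n = 5: D(5) = 5(5 + 3/2) = 65/2; numerator = 2(5/594) - 3(-28/135) = 949/1485; a_5 = (949/1485)/(65/2) = 146/7425
  n = 6: D(6) = 6(6 + 3/2) = 45; numerator = 2(146/7425) - 3(5/594) = 19/1350; a_6 = (19/1350)/(45) = 19/60750

r = -2; a_0 = 1; a_1 = 4/5; a_2 = -1/5; a_3 = -28/135; a_4 = 5/594; a_5 = 146/7425; a_6 = 19/60750
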